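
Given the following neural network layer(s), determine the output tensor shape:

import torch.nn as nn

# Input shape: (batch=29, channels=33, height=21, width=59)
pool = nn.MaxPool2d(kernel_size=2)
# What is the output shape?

Input shape: (29, 33, 21, 59)
Output shape: (29, 33, 10, 29)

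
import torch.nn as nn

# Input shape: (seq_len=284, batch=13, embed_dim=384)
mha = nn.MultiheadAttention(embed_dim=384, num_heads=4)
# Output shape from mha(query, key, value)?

Input shape: (284, 13, 384)
Output shape: (284, 13, 384)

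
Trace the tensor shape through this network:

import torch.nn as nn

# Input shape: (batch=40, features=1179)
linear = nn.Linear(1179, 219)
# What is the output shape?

Input shape: (40, 1179)
Output shape: (40, 219)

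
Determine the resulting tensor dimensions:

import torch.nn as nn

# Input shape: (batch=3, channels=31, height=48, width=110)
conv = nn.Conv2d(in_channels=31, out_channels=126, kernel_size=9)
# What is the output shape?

Input shape: (3, 31, 48, 110)
Output shape: (3, 126, 40, 102)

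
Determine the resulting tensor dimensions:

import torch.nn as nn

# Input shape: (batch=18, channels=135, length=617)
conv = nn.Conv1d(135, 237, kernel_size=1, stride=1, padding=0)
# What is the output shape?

Input shape: (18, 135, 617)
Output shape: (18, 237, 617)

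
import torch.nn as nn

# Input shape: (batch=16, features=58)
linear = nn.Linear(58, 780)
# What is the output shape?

Input shape: (16, 58)
Output shape: (16, 780)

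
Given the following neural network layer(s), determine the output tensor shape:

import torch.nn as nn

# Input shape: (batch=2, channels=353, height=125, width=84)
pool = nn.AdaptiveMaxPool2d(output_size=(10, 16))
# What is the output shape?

Input shape: (2, 353, 125, 84)
Output shape: (2, 353, 10, 16)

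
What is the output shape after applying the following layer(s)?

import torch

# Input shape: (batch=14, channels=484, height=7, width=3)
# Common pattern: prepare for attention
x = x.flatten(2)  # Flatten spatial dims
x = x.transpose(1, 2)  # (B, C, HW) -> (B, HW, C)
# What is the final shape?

Input shape: (14, 484, 7, 3)
  -> after flatten(2): (14, 484, 21)
Output shape: (14, 21, 484)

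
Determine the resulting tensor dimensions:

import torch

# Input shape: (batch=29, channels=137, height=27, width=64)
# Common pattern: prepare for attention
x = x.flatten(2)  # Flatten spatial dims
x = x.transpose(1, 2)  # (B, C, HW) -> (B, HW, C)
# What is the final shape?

Input shape: (29, 137, 27, 64)
  -> after flatten(2): (29, 137, 1728)
Output shape: (29, 1728, 137)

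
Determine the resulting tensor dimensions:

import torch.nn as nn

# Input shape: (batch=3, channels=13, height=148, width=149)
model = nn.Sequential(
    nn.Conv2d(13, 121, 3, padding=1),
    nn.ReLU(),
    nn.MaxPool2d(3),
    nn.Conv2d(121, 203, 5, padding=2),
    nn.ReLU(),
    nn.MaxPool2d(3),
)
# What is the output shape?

Input shape: (3, 13, 148, 149)
  -> after first Conv2d: (3, 121, 148, 149)
  -> after first MaxPool2d: (3, 121, 49, 49)
  -> after second Conv2d: (3, 203, 49, 49)
Output shape: (3, 203, 16, 16)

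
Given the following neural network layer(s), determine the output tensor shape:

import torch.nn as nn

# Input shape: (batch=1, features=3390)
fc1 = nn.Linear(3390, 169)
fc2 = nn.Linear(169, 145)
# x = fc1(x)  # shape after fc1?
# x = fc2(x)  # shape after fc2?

Input shape: (1, 3390)
  -> after fc1: (1, 169)
Output shape: (1, 145)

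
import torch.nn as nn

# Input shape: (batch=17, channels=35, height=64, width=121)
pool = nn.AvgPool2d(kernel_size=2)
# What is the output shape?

Input shape: (17, 35, 64, 121)
Output shape: (17, 35, 32, 60)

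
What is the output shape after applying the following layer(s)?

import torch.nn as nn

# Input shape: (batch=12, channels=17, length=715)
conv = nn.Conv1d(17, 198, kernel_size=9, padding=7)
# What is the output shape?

Input shape: (12, 17, 715)
Output shape: (12, 198, 721)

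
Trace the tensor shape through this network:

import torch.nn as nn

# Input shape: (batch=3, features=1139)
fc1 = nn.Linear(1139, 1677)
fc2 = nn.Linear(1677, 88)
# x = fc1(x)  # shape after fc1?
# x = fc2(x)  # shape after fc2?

Input shape: (3, 1139)
  -> after fc1: (3, 1677)
Output shape: (3, 88)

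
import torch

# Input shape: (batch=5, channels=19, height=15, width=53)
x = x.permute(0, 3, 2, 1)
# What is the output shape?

Input shape: (5, 19, 15, 53)
Output shape: (5, 53, 15, 19)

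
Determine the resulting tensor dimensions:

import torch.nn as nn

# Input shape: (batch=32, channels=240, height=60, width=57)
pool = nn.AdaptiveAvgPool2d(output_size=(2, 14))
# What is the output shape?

Input shape: (32, 240, 60, 57)
Output shape: (32, 240, 2, 14)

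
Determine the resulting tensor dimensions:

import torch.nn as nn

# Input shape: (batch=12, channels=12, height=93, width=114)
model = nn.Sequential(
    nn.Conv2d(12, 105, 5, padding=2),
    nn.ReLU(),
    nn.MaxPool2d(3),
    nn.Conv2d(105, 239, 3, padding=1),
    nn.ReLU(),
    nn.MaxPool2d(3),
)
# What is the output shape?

Input shape: (12, 12, 93, 114)
  -> after first Conv2d: (12, 105, 93, 114)
  -> after first MaxPool2d: (12, 105, 31, 38)
  -> after second Conv2d: (12, 239, 31, 38)
Output shape: (12, 239, 10, 12)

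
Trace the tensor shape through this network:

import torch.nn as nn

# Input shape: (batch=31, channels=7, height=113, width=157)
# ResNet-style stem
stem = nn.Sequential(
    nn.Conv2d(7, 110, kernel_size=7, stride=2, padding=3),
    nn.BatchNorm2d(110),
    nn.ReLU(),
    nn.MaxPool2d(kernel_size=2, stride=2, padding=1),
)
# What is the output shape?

Input shape: (31, 7, 113, 157)
  -> after Conv2d 7x7 stride=2: (31, 110, 57, 79)
Output shape: (31, 110, 29, 40)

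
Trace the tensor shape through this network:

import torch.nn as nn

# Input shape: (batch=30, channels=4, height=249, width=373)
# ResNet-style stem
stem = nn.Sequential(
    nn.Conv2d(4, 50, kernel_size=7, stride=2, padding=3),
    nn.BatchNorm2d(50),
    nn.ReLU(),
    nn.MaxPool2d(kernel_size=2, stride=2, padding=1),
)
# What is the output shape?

Input shape: (30, 4, 249, 373)
  -> after Conv2d 7x7 stride=2: (30, 50, 125, 187)
Output shape: (30, 50, 63, 94)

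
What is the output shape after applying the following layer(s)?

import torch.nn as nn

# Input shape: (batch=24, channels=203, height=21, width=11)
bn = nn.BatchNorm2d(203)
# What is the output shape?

Input shape: (24, 203, 21, 11)
Output shape: (24, 203, 21, 11)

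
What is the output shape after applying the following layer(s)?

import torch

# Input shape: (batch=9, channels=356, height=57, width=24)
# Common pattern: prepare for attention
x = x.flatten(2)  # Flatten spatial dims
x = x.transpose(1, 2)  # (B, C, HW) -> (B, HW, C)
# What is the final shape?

Input shape: (9, 356, 57, 24)
  -> after flatten(2): (9, 356, 1368)
Output shape: (9, 1368, 356)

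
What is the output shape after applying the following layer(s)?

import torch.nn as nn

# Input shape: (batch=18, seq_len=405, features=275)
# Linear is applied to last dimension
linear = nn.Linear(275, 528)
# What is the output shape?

Input shape: (18, 405, 275)
Output shape: (18, 405, 528)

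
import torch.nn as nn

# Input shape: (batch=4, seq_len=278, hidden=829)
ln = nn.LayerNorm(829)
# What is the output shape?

Input shape: (4, 278, 829)
Output shape: (4, 278, 829)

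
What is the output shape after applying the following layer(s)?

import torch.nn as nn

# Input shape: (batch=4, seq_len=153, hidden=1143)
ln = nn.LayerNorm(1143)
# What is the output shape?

Input shape: (4, 153, 1143)
Output shape: (4, 153, 1143)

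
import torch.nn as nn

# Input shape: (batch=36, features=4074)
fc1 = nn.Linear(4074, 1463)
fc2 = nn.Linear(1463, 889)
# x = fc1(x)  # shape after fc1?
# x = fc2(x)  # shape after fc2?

Input shape: (36, 4074)
  -> after fc1: (36, 1463)
Output shape: (36, 889)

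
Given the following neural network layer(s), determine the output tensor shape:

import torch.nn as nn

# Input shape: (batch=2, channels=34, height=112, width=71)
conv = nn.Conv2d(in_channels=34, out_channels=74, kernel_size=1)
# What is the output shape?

Input shape: (2, 34, 112, 71)
Output shape: (2, 74, 112, 71)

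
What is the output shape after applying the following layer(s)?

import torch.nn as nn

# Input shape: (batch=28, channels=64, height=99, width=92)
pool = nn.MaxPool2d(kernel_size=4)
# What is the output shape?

Input shape: (28, 64, 99, 92)
Output shape: (28, 64, 24, 23)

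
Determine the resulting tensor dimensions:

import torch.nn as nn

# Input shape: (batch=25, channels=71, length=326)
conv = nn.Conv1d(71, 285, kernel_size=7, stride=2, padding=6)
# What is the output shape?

Input shape: (25, 71, 326)
Output shape: (25, 285, 166)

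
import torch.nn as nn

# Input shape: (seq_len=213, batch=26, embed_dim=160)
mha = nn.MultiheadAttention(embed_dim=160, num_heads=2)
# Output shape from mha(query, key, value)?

Input shape: (213, 26, 160)
Output shape: (213, 26, 160)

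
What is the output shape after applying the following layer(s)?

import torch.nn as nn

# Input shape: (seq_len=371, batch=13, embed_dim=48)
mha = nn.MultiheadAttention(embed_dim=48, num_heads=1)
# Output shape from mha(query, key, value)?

Input shape: (371, 13, 48)
Output shape: (371, 13, 48)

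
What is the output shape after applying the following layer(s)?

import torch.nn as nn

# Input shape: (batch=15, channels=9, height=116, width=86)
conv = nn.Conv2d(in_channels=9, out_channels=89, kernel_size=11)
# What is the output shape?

Input shape: (15, 9, 116, 86)
Output shape: (15, 89, 106, 76)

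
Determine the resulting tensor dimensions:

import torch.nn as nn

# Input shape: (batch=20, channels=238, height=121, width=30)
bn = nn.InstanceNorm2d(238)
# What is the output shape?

Input shape: (20, 238, 121, 30)
Output shape: (20, 238, 121, 30)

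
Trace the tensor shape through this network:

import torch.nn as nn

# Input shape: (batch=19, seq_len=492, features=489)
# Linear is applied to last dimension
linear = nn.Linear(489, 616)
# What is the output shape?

Input shape: (19, 492, 489)
Output shape: (19, 492, 616)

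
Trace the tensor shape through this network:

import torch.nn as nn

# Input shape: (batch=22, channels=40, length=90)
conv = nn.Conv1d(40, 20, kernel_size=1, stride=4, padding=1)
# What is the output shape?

Input shape: (22, 40, 90)
Output shape: (22, 20, 23)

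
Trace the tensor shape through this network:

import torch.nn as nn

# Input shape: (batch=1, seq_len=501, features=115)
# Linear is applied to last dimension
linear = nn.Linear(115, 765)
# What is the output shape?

Input shape: (1, 501, 115)
Output shape: (1, 501, 765)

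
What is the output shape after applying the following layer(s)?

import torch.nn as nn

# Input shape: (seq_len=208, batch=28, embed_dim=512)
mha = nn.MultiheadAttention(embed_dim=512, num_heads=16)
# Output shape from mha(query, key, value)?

Input shape: (208, 28, 512)
Output shape: (208, 28, 512)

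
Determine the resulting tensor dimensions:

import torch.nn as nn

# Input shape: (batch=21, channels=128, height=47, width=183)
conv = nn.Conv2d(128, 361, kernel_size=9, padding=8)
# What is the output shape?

Input shape: (21, 128, 47, 183)
Output shape: (21, 361, 55, 191)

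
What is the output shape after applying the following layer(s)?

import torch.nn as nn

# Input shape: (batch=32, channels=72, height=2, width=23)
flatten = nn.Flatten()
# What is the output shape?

Input shape: (32, 72, 2, 23)
Output shape: (32, 3312)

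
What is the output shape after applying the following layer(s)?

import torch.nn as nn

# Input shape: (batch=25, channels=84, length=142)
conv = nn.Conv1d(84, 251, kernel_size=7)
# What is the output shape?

Input shape: (25, 84, 142)
Output shape: (25, 251, 136)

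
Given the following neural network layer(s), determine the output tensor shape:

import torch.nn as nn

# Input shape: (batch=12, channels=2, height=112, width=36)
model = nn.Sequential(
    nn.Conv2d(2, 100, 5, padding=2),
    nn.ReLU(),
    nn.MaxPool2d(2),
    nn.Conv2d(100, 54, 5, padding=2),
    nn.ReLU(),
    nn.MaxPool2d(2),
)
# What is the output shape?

Input shape: (12, 2, 112, 36)
  -> after first Conv2d: (12, 100, 112, 36)
  -> after first MaxPool2d: (12, 100, 56, 18)
  -> after second Conv2d: (12, 54, 56, 18)
Output shape: (12, 54, 28, 9)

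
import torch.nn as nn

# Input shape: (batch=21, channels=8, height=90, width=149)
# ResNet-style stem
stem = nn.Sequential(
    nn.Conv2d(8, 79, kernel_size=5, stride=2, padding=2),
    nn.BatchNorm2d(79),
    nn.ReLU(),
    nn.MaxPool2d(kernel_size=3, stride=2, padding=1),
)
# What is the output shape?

Input shape: (21, 8, 90, 149)
  -> after Conv2d 5x5 stride=2: (21, 79, 45, 75)
Output shape: (21, 79, 23, 38)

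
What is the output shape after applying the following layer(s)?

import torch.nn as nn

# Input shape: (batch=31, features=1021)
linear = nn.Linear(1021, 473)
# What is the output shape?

Input shape: (31, 1021)
Output shape: (31, 473)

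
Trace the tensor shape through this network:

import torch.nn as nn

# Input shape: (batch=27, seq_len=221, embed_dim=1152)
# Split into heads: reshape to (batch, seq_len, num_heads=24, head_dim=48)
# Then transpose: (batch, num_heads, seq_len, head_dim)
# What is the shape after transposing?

Input shape: (27, 221, 1152)
  -> after reshape: (27, 221, 24, 48)
Output shape: (27, 24, 221, 48)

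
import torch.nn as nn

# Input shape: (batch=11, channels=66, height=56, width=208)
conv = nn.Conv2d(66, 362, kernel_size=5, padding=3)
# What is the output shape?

Input shape: (11, 66, 56, 208)
Output shape: (11, 362, 58, 210)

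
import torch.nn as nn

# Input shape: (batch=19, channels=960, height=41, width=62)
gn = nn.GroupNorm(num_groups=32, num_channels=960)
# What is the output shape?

Input shape: (19, 960, 41, 62)
Output shape: (19, 960, 41, 62)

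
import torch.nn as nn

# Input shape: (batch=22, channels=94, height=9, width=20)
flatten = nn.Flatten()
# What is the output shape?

Input shape: (22, 94, 9, 20)
Output shape: (22, 16920)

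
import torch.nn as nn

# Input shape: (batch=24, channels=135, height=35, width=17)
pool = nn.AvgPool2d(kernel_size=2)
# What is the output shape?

Input shape: (24, 135, 35, 17)
Output shape: (24, 135, 17, 8)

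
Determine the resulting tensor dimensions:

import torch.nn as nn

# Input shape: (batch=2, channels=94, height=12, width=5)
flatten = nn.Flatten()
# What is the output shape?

Input shape: (2, 94, 12, 5)
Output shape: (2, 5640)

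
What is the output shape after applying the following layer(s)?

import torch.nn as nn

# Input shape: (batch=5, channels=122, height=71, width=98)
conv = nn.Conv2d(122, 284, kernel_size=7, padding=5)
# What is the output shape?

Input shape: (5, 122, 71, 98)
Output shape: (5, 284, 75, 102)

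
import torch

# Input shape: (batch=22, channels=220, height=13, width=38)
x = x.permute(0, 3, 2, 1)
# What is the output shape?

Input shape: (22, 220, 13, 38)
Output shape: (22, 38, 13, 220)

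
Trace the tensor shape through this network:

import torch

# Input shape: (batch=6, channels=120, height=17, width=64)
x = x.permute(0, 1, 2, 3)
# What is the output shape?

Input shape: (6, 120, 17, 64)
Output shape: (6, 120, 17, 64)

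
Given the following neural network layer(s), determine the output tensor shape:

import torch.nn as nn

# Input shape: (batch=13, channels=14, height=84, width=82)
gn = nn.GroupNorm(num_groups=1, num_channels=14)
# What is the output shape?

Input shape: (13, 14, 84, 82)
Output shape: (13, 14, 84, 82)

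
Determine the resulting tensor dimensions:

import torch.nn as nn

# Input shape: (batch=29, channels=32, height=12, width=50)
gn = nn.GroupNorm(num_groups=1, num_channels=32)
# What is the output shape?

Input shape: (29, 32, 12, 50)
Output shape: (29, 32, 12, 50)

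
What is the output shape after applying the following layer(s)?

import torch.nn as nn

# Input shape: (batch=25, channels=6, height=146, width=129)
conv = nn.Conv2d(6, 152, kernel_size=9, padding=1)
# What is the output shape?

Input shape: (25, 6, 146, 129)
Output shape: (25, 152, 140, 123)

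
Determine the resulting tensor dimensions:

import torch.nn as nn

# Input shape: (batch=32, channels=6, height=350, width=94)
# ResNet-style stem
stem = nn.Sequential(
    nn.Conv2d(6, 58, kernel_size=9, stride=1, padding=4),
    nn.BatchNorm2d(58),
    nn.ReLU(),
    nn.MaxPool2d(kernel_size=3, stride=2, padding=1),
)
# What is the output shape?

Input shape: (32, 6, 350, 94)
  -> after Conv2d 9x9 stride=1: (32, 58, 350, 94)
Output shape: (32, 58, 175, 47)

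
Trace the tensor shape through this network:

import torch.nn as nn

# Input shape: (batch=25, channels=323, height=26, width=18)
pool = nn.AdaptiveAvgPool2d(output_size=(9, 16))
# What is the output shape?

Input shape: (25, 323, 26, 18)
Output shape: (25, 323, 9, 16)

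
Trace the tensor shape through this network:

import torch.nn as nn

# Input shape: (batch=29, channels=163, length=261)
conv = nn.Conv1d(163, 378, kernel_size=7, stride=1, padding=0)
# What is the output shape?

Input shape: (29, 163, 261)
Output shape: (29, 378, 255)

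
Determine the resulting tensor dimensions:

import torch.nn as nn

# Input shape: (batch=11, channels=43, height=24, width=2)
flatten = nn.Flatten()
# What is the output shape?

Input shape: (11, 43, 24, 2)
Output shape: (11, 2064)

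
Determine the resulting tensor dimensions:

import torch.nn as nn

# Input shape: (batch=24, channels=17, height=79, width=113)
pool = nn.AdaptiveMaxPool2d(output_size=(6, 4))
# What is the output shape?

Input shape: (24, 17, 79, 113)
Output shape: (24, 17, 6, 4)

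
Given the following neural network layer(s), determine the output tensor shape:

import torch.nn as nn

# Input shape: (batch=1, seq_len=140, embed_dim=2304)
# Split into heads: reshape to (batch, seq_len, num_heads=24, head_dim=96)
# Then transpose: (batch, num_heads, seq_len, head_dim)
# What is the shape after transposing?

Input shape: (1, 140, 2304)
  -> after reshape: (1, 140, 24, 96)
Output shape: (1, 24, 140, 96)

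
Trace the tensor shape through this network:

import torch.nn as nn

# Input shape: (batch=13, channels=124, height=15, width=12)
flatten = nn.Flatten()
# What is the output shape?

Input shape: (13, 124, 15, 12)
Output shape: (13, 22320)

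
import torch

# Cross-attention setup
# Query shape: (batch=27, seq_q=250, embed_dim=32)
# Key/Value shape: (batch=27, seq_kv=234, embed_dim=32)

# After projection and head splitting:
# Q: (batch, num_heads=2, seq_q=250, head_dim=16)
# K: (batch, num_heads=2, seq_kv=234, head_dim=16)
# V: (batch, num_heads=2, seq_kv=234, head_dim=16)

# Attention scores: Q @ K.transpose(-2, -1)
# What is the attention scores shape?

Input shape: (27, 250, 32)
Output shape: (27, 2, 250, 234)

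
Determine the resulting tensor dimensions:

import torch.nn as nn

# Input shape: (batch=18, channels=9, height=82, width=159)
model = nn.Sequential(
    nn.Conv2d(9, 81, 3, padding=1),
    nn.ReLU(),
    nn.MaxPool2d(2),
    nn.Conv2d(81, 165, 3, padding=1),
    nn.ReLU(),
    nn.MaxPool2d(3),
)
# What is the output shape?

Input shape: (18, 9, 82, 159)
  -> after first Conv2d: (18, 81, 82, 159)
  -> after first MaxPool2d: (18, 81, 41, 79)
  -> after second Conv2d: (18, 165, 41, 79)
Output shape: (18, 165, 13, 26)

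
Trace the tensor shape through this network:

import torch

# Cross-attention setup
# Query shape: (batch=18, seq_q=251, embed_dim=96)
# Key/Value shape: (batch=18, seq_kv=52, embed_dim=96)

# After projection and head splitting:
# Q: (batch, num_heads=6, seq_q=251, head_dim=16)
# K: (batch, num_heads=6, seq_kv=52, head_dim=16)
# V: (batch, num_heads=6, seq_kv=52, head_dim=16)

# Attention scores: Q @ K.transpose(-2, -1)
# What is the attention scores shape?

Input shape: (18, 251, 96)
Output shape: (18, 6, 251, 52)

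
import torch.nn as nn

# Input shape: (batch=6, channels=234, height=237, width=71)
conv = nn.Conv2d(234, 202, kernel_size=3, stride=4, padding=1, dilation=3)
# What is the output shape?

Input shape: (6, 234, 237, 71)
Output shape: (6, 202, 59, 17)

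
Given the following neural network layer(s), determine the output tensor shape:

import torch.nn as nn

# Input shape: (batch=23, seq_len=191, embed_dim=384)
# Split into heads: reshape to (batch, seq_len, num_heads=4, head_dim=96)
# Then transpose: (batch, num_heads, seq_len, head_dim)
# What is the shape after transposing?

Input shape: (23, 191, 384)
  -> after reshape: (23, 191, 4, 96)
Output shape: (23, 4, 191, 96)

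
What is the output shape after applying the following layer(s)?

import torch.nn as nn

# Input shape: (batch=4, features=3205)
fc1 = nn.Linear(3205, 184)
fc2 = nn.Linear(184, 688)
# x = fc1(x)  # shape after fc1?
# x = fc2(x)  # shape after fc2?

Input shape: (4, 3205)
  -> after fc1: (4, 184)
Output shape: (4, 688)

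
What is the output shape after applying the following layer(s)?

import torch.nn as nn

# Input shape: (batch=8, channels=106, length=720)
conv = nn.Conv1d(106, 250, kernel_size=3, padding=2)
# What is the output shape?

Input shape: (8, 106, 720)
Output shape: (8, 250, 722)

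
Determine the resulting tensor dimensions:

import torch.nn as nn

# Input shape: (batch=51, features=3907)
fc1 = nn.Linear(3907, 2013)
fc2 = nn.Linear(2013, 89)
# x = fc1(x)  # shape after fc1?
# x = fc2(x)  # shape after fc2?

Input shape: (51, 3907)
  -> after fc1: (51, 2013)
Output shape: (51, 89)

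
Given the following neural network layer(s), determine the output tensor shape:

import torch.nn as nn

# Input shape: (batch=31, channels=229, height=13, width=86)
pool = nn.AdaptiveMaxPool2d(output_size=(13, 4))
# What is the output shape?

Input shape: (31, 229, 13, 86)
Output shape: (31, 229, 13, 4)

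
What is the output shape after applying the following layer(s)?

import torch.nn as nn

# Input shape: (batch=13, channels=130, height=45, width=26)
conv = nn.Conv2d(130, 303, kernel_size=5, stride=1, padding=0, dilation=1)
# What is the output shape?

Input shape: (13, 130, 45, 26)
Output shape: (13, 303, 41, 22)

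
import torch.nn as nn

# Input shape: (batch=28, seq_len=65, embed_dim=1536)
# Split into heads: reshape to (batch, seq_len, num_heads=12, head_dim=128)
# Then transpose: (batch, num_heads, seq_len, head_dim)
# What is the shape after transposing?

Input shape: (28, 65, 1536)
  -> after reshape: (28, 65, 12, 128)
Output shape: (28, 12, 65, 128)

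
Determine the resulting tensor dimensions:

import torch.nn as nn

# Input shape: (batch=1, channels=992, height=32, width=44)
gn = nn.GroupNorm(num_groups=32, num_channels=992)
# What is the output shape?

Input shape: (1, 992, 32, 44)
Output shape: (1, 992, 32, 44)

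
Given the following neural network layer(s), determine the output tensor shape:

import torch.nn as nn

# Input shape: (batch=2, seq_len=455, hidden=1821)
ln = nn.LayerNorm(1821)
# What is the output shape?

Input shape: (2, 455, 1821)
Output shape: (2, 455, 1821)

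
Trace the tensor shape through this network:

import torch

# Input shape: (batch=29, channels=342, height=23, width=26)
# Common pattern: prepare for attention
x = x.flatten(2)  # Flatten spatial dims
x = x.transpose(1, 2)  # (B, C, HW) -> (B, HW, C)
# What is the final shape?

Input shape: (29, 342, 23, 26)
  -> after flatten(2): (29, 342, 598)
Output shape: (29, 598, 342)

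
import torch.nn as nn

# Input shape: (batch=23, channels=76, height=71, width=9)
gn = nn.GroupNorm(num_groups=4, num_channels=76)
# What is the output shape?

Input shape: (23, 76, 71, 9)
Output shape: (23, 76, 71, 9)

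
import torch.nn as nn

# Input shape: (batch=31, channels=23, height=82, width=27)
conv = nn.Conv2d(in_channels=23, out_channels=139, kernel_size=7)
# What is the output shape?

Input shape: (31, 23, 82, 27)
Output shape: (31, 139, 76, 21)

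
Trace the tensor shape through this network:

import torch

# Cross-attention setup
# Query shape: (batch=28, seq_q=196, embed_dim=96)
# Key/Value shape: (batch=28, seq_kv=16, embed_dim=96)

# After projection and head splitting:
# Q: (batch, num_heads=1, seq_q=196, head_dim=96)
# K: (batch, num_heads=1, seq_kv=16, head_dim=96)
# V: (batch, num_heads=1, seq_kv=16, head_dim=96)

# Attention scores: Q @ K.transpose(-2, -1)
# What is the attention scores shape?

Input shape: (28, 196, 96)
Output shape: (28, 1, 196, 16)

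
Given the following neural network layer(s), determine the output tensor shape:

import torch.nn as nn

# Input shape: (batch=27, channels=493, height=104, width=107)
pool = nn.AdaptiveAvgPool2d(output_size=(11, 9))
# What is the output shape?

Input shape: (27, 493, 104, 107)
Output shape: (27, 493, 11, 9)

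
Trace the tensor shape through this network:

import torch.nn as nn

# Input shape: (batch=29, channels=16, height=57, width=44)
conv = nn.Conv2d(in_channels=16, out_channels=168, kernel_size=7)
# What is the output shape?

Input shape: (29, 16, 57, 44)
Output shape: (29, 168, 51, 38)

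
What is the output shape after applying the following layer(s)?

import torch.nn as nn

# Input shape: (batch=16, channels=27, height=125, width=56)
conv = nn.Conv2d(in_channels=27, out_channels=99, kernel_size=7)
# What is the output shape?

Input shape: (16, 27, 125, 56)
Output shape: (16, 99, 119, 50)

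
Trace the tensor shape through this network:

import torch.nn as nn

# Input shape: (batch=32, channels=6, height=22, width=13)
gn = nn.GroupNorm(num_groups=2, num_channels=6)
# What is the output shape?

Input shape: (32, 6, 22, 13)
Output shape: (32, 6, 22, 13)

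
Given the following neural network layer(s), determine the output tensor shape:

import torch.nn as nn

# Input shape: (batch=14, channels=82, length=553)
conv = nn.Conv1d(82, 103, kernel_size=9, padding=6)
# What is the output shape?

Input shape: (14, 82, 553)
Output shape: (14, 103, 557)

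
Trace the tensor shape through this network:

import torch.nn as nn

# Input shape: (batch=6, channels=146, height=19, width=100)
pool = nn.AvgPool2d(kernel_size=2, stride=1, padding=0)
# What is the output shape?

Input shape: (6, 146, 19, 100)
Output shape: (6, 146, 18, 99)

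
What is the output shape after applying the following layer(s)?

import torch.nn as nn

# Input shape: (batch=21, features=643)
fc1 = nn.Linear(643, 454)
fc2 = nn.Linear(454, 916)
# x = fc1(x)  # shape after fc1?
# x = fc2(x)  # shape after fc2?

Input shape: (21, 643)
  -> after fc1: (21, 454)
Output shape: (21, 916)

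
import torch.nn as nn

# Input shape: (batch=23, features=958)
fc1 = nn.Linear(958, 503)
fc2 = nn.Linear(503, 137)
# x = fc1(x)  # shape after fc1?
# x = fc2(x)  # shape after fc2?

Input shape: (23, 958)
  -> after fc1: (23, 503)
Output shape: (23, 137)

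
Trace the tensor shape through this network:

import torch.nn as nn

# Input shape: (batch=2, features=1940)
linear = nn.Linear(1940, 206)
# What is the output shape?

Input shape: (2, 1940)
Output shape: (2, 206)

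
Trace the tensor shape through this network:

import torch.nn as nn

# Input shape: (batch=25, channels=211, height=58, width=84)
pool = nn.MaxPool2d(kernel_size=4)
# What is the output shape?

Input shape: (25, 211, 58, 84)
Output shape: (25, 211, 14, 21)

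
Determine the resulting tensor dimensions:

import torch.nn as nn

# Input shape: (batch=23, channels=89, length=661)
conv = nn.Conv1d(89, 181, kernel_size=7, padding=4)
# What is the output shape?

Input shape: (23, 89, 661)
Output shape: (23, 181, 663)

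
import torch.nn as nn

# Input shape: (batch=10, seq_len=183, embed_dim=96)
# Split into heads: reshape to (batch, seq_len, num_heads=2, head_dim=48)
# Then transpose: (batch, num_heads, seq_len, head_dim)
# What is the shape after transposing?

Input shape: (10, 183, 96)
  -> after reshape: (10, 183, 2, 48)
Output shape: (10, 2, 183, 48)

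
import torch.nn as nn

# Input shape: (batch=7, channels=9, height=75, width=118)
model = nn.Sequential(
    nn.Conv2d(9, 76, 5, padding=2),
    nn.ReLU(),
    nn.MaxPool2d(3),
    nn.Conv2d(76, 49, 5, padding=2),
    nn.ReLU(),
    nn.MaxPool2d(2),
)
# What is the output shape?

Input shape: (7, 9, 75, 118)
  -> after first Conv2d: (7, 76, 75, 118)
  -> after first MaxPool2d: (7, 76, 25, 39)
  -> after second Conv2d: (7, 49, 25, 39)
Output shape: (7, 49, 12, 19)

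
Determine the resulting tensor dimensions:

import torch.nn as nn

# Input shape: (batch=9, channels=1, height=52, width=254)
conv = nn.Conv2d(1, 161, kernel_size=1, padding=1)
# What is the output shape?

Input shape: (9, 1, 52, 254)
Output shape: (9, 161, 54, 256)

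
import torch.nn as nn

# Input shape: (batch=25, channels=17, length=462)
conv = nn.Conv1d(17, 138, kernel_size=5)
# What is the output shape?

Input shape: (25, 17, 462)
Output shape: (25, 138, 458)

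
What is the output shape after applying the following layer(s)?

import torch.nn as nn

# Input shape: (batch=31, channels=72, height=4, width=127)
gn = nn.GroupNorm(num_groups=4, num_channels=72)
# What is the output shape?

Input shape: (31, 72, 4, 127)
Output shape: (31, 72, 4, 127)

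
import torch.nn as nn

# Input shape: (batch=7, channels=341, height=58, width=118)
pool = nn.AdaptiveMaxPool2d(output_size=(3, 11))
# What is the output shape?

Input shape: (7, 341, 58, 118)
Output shape: (7, 341, 3, 11)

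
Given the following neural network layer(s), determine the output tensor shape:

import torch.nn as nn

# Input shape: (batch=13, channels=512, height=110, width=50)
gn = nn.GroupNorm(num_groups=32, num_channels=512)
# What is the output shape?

Input shape: (13, 512, 110, 50)
Output shape: (13, 512, 110, 50)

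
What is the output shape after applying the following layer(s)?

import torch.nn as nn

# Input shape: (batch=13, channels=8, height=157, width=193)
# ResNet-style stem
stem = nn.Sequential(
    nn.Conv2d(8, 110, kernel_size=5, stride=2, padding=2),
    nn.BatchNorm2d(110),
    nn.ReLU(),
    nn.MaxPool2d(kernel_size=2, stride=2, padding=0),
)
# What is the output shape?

Input shape: (13, 8, 157, 193)
  -> after Conv2d 5x5 stride=2: (13, 110, 79, 97)
Output shape: (13, 110, 39, 48)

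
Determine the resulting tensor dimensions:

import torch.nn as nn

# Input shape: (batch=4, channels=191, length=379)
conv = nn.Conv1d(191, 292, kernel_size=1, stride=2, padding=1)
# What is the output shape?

Input shape: (4, 191, 379)
Output shape: (4, 292, 191)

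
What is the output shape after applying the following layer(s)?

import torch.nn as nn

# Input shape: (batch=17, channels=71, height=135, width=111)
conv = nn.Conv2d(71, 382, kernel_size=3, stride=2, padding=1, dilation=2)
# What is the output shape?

Input shape: (17, 71, 135, 111)
Output shape: (17, 382, 67, 55)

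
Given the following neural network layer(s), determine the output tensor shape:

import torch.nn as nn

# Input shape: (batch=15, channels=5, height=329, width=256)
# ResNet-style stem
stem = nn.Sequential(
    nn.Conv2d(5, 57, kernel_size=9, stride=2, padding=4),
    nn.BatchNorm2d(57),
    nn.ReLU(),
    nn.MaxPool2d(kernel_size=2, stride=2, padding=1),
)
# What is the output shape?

Input shape: (15, 5, 329, 256)
  -> after Conv2d 9x9 stride=2: (15, 57, 165, 128)
Output shape: (15, 57, 83, 65)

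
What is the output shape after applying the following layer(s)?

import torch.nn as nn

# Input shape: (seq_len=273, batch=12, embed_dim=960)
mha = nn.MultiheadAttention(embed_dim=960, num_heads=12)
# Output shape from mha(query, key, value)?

Input shape: (273, 12, 960)
Output shape: (273, 12, 960)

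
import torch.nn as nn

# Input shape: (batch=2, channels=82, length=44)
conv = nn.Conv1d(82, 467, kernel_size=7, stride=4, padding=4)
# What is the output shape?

Input shape: (2, 82, 44)
Output shape: (2, 467, 12)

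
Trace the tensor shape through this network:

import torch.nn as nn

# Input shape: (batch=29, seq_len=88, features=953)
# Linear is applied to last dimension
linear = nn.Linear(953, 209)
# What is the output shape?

Input shape: (29, 88, 953)
Output shape: (29, 88, 209)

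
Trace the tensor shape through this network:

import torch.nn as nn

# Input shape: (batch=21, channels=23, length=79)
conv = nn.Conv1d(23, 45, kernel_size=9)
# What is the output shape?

Input shape: (21, 23, 79)
Output shape: (21, 45, 71)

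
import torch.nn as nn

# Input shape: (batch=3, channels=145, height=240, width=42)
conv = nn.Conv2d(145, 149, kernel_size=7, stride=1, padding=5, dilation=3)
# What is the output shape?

Input shape: (3, 145, 240, 42)
Output shape: (3, 149, 232, 34)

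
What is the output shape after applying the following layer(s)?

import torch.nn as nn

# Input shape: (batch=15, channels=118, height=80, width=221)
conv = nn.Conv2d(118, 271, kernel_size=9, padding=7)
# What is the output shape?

Input shape: (15, 118, 80, 221)
Output shape: (15, 271, 86, 227)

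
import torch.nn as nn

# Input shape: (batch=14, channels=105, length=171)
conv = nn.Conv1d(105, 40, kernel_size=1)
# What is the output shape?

Input shape: (14, 105, 171)
Output shape: (14, 40, 171)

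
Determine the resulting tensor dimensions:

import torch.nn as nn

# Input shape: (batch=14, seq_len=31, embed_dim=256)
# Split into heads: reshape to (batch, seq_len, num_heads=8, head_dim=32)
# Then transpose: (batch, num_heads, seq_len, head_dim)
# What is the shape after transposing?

Input shape: (14, 31, 256)
  -> after reshape: (14, 31, 8, 32)
Output shape: (14, 8, 31, 32)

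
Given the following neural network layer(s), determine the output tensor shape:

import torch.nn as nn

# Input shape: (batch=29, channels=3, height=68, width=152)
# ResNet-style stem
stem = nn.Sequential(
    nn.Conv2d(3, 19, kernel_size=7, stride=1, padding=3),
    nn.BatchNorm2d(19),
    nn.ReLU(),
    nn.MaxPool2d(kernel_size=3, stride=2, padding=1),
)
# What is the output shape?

Input shape: (29, 3, 68, 152)
  -> after Conv2d 7x7 stride=1: (29, 19, 68, 152)
Output shape: (29, 19, 34, 76)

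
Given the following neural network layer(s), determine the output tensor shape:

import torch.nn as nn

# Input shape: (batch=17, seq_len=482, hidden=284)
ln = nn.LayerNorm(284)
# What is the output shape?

Input shape: (17, 482, 284)
Output shape: (17, 482, 284)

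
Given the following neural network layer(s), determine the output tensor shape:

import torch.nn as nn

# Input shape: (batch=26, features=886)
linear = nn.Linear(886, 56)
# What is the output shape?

Input shape: (26, 886)
Output shape: (26, 56)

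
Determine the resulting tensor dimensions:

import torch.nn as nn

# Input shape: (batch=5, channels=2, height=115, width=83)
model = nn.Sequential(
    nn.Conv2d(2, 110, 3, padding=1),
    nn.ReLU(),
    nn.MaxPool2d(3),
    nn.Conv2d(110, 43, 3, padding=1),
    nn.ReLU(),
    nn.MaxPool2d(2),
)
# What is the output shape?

Input shape: (5, 2, 115, 83)
  -> after first Conv2d: (5, 110, 115, 83)
  -> after first MaxPool2d: (5, 110, 38, 27)
  -> after second Conv2d: (5, 43, 38, 27)
Output shape: (5, 43, 19, 13)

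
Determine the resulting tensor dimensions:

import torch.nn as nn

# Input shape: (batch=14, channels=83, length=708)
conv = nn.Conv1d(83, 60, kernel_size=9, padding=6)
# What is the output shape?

Input shape: (14, 83, 708)
Output shape: (14, 60, 712)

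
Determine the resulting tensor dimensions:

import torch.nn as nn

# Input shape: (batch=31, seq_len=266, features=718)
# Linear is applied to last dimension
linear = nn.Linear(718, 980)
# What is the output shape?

Input shape: (31, 266, 718)
Output shape: (31, 266, 980)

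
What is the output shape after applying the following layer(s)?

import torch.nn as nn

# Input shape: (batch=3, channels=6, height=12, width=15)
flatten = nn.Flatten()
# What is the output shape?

Input shape: (3, 6, 12, 15)
Output shape: (3, 1080)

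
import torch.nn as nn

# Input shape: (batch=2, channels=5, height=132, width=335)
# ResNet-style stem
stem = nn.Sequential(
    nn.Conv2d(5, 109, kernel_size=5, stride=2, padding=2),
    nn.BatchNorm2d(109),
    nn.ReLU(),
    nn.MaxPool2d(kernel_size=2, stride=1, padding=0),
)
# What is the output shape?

Input shape: (2, 5, 132, 335)
  -> after Conv2d 5x5 stride=2: (2, 109, 66, 168)
Output shape: (2, 109, 65, 167)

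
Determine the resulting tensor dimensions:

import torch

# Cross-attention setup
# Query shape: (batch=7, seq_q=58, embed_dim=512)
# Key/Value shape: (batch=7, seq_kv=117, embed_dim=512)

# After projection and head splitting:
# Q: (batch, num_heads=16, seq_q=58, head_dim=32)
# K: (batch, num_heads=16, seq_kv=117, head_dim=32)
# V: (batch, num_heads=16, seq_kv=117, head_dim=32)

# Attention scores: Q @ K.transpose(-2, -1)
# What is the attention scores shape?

Input shape: (7, 58, 512)
Output shape: (7, 16, 58, 117)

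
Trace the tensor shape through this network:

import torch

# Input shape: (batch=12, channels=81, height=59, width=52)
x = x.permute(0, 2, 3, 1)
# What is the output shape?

Input shape: (12, 81, 59, 52)
Output shape: (12, 59, 52, 81)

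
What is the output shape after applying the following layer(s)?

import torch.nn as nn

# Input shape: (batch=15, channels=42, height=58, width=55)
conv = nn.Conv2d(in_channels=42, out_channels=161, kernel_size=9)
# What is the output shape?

Input shape: (15, 42, 58, 55)
Output shape: (15, 161, 50, 47)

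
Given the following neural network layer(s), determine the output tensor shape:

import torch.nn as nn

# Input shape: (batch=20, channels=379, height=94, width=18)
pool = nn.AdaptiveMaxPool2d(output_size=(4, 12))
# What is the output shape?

Input shape: (20, 379, 94, 18)
Output shape: (20, 379, 4, 12)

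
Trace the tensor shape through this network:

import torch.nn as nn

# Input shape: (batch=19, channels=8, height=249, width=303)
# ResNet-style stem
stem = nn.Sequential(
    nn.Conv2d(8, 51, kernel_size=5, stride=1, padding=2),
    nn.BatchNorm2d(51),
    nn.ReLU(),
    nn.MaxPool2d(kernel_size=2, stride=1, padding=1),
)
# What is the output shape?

Input shape: (19, 8, 249, 303)
  -> after Conv2d 5x5 stride=1: (19, 51, 249, 303)
Output shape: (19, 51, 250, 304)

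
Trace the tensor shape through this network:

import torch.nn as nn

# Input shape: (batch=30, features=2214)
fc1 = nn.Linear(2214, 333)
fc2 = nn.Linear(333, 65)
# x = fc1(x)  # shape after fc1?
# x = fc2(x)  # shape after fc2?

Input shape: (30, 2214)
  -> after fc1: (30, 333)
Output shape: (30, 65)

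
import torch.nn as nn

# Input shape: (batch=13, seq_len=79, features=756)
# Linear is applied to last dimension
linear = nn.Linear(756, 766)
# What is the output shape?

Input shape: (13, 79, 756)
Output shape: (13, 79, 766)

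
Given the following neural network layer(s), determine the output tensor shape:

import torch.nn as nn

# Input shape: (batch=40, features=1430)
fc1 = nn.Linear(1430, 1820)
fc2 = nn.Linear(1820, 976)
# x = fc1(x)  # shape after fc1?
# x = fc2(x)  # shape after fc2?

Input shape: (40, 1430)
  -> after fc1: (40, 1820)
Output shape: (40, 976)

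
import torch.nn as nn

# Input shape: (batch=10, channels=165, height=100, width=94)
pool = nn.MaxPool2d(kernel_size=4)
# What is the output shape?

Input shape: (10, 165, 100, 94)
Output shape: (10, 165, 25, 23)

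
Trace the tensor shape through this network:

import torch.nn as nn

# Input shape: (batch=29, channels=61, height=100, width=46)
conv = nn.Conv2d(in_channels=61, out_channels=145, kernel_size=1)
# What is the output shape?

Input shape: (29, 61, 100, 46)
Output shape: (29, 145, 100, 46)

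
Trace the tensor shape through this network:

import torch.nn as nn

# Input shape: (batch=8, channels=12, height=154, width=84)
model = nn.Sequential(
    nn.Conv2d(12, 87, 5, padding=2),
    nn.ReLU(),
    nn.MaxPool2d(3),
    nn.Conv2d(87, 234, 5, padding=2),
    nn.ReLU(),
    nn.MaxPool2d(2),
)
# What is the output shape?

Input shape: (8, 12, 154, 84)
  -> after first Conv2d: (8, 87, 154, 84)
  -> after first MaxPool2d: (8, 87, 51, 28)
  -> after second Conv2d: (8, 234, 51, 28)
Output shape: (8, 234, 25, 14)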